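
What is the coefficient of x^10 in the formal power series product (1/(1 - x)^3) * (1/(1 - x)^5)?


Combine the factors: (1/(1 - x)^3) * (1/(1 - x)^5) = 1/(1 - x)^8.
Then use 1/(1 - x)^r = sum_{k>=0} C(k + r - 1, r - 1) x^k with r = 8 and k = 10:
C(17, 7) = 19448.

19448


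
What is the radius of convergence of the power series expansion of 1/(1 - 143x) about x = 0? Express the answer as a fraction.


Expanding 1/(1 - 143x) = sum_{k>=0} 143^k x^k, the series converges when |143x| < 1, i.e., |x| < 1/143.
So the radius of convergence is 1/143 = 1/143.

1/143


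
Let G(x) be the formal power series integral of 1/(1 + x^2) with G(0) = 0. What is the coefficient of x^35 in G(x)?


1/(1 + x^2) = sum_{j>=0} (-1)^j x^(2j). Integrating termwise with G(0) = 0:
G(x) = sum_{j>=0} (-1)^j x^(2j+1) / (2j+1) = arctan(x).
Only odd powers are nonzero. For x^35 write 35 = 2*17 + 1, giving
(-1)^17 / 35 = -1/35 = -1/35.

-1/35


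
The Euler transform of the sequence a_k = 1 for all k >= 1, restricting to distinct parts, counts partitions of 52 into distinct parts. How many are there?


Partitions of 52 into distinct parts can be computed via generating function.
Product (1+x)(1+x^2)(1+x^3)...
The coefficient of x^52 = 4582

4582


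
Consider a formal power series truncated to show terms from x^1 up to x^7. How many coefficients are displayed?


From x^1 to x^7 inclusive, the count is 7 - 1 + 1 = 7.

7


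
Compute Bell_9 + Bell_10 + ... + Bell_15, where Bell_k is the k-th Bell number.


Recall Bell_k counts set partitions of a k-set (with Bell_0 = 1 by convention).
Bell_9 through Bell_15: 21147, 115975, 678570, 4213597, 27644437, 190899322, 1382958545
Sum = 21147 + 115975 + 678570 + 4213597 + 27644437 + 190899322 + 1382958545 = 1606531593.

1606531593


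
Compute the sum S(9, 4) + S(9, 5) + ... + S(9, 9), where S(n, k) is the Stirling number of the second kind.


By definition, S(n, k) counts partitions of an n-set into exactly k nonempty blocks.
Computing row n = 9 for k = 4..9:
S(9, k): 7770, 6951, 2646, 462, 36, 1
Sum = 17866.

17866


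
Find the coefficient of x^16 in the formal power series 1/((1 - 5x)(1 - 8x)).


By partial fractions or Cauchy convolution:
The coefficient equals sum_{k=0}^{16} 5^k * 8^(16-k).
= 750345624744041

750345624744041


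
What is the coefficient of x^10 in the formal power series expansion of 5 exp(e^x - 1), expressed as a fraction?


exp(e^x - 1) is the exponential generating function for the Bell numbers Bell_k: exp(e^x - 1) = sum_{k>=0} Bell_k x^k / k!.
So the coefficient of x^10 in 5 exp(e^x - 1) is 5 Bell_10 / 10!.
Computing: Bell_10 = 115975 and 10! = 3628800, giving
5 * 115975/3628800 = 23195/145152.

23195/145152


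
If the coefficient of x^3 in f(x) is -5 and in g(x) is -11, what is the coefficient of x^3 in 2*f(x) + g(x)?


Scalar multiplication scales coefficients: 2 * -5 = -10.
Then add the g coefficient: -10 + -11
= -21

-21


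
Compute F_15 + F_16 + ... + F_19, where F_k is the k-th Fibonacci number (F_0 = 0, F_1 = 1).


Use the identity sum_{k=0}^{N} F_k = F_{N+2} - 1 (which follows from F_{k+2} - F_{k+1} = F_k). Then
sum_{k=15}^{19} F_k = (F_{21} - 1) - (F_{16} - 1) = F_{21} - F_{16}.
Computing: F_{21} = 10946, F_{16} = 987, so
Sum = 10946 - 987 = 9959.

9959


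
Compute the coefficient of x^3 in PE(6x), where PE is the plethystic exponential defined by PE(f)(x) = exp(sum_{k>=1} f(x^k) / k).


With f(x) = 6x, the exponent is sum_{k>=1} 6 x^k / k = 6 * (-ln(1 - x)). Exponentiating:
PE(6x) = exp(-6 ln(1 - x)) = 1/(1 - x)^6.
By the negative binomial expansion, [x^n] 1/(1 - x)^6 = C(n + 5, 5).
For n = 3: C(8, 5) = 56.

56


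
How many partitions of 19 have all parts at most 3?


Using the generating function (1-x)^(-1)(1-x^2)^(-1)(1-x^3)^(-1),
the coefficient of x^19 counts these restricted partitions.
Result = 40

40


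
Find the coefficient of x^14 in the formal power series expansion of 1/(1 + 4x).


Write 1/(1 + c x) = 1/(1 - (-c) x) and apply the geometric-series identity
1/(1 - y) = sum_{k>=0} y^k to get 1/(1 + c x) = sum_{k>=0} (-c)^k x^k.
So the coefficient of x^k is (-c)^k = (-1)^k * c^k.
Here c = 4 and k = 14:
(-4)^14 = 1 * 268435456 = 268435456

268435456


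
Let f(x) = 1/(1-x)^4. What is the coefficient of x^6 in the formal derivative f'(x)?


Differentiate: d/dx [ 1/(1-x)^r ] = r / (1-x)^(r+1).
Here r = 4, so f'(x) = 4 / (1-x)^5.
The expansion of 1/(1-x)^(r+1) has coefficient of x^n equal to C(n+r, r).
So the coefficient of x^6 in f'(x) is
4 * C(10, 4) = 4 * 210 = 840

840


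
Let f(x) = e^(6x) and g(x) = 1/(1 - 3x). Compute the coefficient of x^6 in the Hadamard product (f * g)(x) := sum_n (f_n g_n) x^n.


Expanding: f_k = 6^k/k! (from e^(6x)) and g_k = 3^k (from 1/(1 - 3x)). So the Hadamard coefficient (f * g)_k = 6^k 3^k / k! = (18)^k / k!.
For k = 6: 18^6/6! = 34012224/720 = 236196/5.

236196/5


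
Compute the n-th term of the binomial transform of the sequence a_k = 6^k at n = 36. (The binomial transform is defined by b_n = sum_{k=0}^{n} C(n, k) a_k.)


With a_k = 6^k, b_n = sum_{k=0}^{n} C(n, k) 6^k = (1 + 6)^n by the binomial theorem.
For n = 36: (1 + 6)^36 = 7^36 = 2651730845859653471779023381601.

2651730845859653471779023381601


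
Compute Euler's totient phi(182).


phi(n) counts integers in [1, n] coprime to n. Using the multiplicative formula phi(n) = n * prod_{p | n} (1 - 1/p):
182 = 2 * 7 * 13, so
phi(182) = 182 * (1 - 1/2) * (1 - 1/7) * (1 - 1/13) = 72.

72


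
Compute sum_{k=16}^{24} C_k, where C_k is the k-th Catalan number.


C_16 through C_24: 35357670, 129644790, 477638700, 1767263190, 6564120420, 24466267020, 91482563640, 343059613650, 1289904147324
Sum = 35357670 + 129644790 + 477638700 + 1767263190 + 6564120420 + 24466267020 + 91482563640 + 343059613650 + 1289904147324
= 1757886616404

1757886616404


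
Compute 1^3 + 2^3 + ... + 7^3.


This power sum has a closed form given by Faulhaber's formula
sum_{k=1}^{m} k^p = (1 / (p + 1)) * sum_{j=0}^{p} C(p + 1, j) B_j m^(p + 1 - j),
but for small m direct computation is fastest:
1 + 8 + 27 + 64 + 125 + 216 + 343 = 784.

784


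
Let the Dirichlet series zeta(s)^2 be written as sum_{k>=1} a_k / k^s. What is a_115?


The Dirichlet convolution of the constant function 1 with itself gives (1 * 1)(k) = sum_{d | k} 1 = d(k), the number of positive divisors of k.
Since zeta(s) = sum_{k>=1} 1/k^s, we have zeta(s)^2 = sum_{k>=1} d(k)/k^s, so a_k = d(k).
For k = 115: the divisors are 1, 5, 23, 115.
Count = 4.

4


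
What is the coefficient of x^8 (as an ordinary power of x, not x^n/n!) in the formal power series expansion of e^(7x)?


The exponential series is e^y = sum_{k>=0} y^k / k!. Substituting y = 7x gives
e^(7x) = sum_{k>=0} 7^k x^k / k!.
So the coefficient of x^n is a^n/n! with a = 7, n = 8:
7^8 / 8! = 5764801/40320 = 823543/5760

823543/5760


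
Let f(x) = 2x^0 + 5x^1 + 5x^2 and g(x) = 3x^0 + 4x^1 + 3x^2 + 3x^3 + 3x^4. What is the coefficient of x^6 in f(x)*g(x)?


Cauchy product at x^6:
5*3
= 15

15


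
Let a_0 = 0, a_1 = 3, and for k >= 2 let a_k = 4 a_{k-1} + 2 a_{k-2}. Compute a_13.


Iterating the recurrence forward:
a_0 = 0
a_1 = 3
a_2 = 4*3 + 2*0 = 12
a_3 = 4*12 + 2*3 = 54
a_4 = 4*54 + 2*12 = 240
a_5 = 4*240 + 2*54 = 1068
a_6 = 4*1068 + 2*240 = 4752
a_7 = 4*4752 + 2*1068 = 21144
a_8 = 4*21144 + 2*4752 = 94080
a_9 = 4*94080 + 2*21144 = 418608
a_10 = 4*418608 + 2*94080 = 1862592
a_11 = 4*1862592 + 2*418608 = 8287584
a_12 = 4*8287584 + 2*1862592 = 36875520
a_13 = 4*36875520 + 2*8287584 = 164077248
So a_13 = 164077248.

164077248


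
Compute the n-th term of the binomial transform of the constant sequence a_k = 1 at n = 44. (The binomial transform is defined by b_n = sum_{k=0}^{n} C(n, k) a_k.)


With a_k = 1 for all k, b_n = sum_{k=0}^{n} C(n, k) = 2^n by the binomial theorem.
For n = 44: 2^44 = 17592186044416.

17592186044416


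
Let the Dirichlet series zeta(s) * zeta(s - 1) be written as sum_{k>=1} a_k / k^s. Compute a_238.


Convolution gives a_k = sum_{d | k} d * 1 = sum_{d | k} d = sigma(k), the sum of positive divisors of k.
For k = 238, the divisors are 1, 2, 7, 14, 17, 34, 119, 238, so
sigma(238) = 1 + 2 + 7 + 14 + 17 + 34 + 119 + 238 = 432.

432


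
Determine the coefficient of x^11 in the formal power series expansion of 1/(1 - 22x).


The geometric series identity gives 1/(1 - c x) = sum_{k>=0} c^k x^k, so the coefficient of x^k is c^k.
Here c = 22 and k = 11.
Computing: 22^11 = 584318301411328

584318301411328


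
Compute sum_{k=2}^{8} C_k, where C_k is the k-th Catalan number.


C_2 through C_8: 2, 5, 14, 42, 132, 429, 1430
Sum = 2 + 5 + 14 + 42 + 132 + 429 + 1430
= 2054

2054


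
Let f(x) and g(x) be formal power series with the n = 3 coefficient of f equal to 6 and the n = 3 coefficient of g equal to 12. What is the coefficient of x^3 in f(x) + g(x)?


Addition of formal power series is termwise.
The coefficient of x^3 in f + g = 6 + 12
= 18

18


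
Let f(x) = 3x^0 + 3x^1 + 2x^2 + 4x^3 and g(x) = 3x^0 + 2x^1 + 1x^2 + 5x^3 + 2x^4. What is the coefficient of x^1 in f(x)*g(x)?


Cauchy product at x^1:
3*2 + 3*3
= 15

15


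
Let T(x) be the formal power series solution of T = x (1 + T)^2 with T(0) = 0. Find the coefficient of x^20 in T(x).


Apply the Lagrange inversion formula: if T = x * phi(T) with phi(t) = (1 + t)^2, then [x^n] T = (1/n) [t^(n-1)] phi(t)^n = (1/n) [t^(n-1)] (1 + t)^(2n) = (1/n) C(2n, n-1).
Using the identity C(2n, n-1) = C(2n, n) * n / (n+1), the unscaled factor equals C(2n, n) / (n+1) = C_n, the n-th Catalan number.
For n = 20: C_20 = C(40, 20) / 21 = 137846528820/21 = 6564120420 = 6564120420.

6564120420


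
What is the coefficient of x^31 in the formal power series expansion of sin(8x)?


The Maclaurin series is sin(t) = sum_{k>=0} (-1)^k t^(2k+1) / (2k+1)!, so substituting t = 8x, only odd powers of x are nonzero, with coefficient of x^(2k+1) equal to (-1)^k 8^(2k+1) / (2k+1)!.
Write 31 = 2*15 + 1, giving the coefficient (-1)^15 * 8^31 / 31! = -9903520314283042199192993792/8222838654177922817725562880000000 = -147573952589676412928/122529844256906551386796875.

-147573952589676412928/122529844256906551386796875


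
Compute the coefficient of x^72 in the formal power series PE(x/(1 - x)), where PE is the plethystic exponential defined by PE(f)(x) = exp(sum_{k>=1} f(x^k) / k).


For f(x) = x/(1 - x) we have
sum_{k>=1} f(x^k) / k = sum_{k>=1} (1/k) * x^k / (1 - x^k) = sum_{k, m >= 1} x^(k m) / k,
which after exponentiating simplifies to
PE(x/(1 - x)) = prod_{k>=1} 1 / (1 - x^k).
This is the generating function for the partition function p(n), so the coefficient of x^72 is p(72).
Computing p(72) by dynamic programming over parts 1, 2, ..., 72: p(72) = 5392783.

5392783


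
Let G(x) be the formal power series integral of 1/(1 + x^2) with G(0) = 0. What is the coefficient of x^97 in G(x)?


1/(1 + x^2) = sum_{j>=0} (-1)^j x^(2j). Integrating termwise with G(0) = 0:
G(x) = sum_{j>=0} (-1)^j x^(2j+1) / (2j+1) = arctan(x).
Only odd powers are nonzero. For x^97 write 97 = 2*48 + 1, giving
(-1)^48 / 97 = 1/97 = 1/97.

1/97


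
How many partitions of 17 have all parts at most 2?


Using the generating function (1-x)^(-1)(1-x^2)^(-1),
the coefficient of x^17 counts these restricted partitions.
Result = 9

9


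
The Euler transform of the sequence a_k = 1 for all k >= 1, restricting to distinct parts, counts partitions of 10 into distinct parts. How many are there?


Partitions of 10 into distinct parts can be computed via generating function.
Product (1+x)(1+x^2)(1+x^3)...
The coefficient of x^10 = 10

10


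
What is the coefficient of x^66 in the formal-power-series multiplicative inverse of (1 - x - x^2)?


Let the inverse be f(x) = sum_{k>=0} a_k x^k. From f(x) * (1 - x - x^2) = 1 and matching coefficients:
 x^0: a_0 = 1.
 x^1: a_1 - a_0 = 0, so a_1 = 1.
 x^k (k >= 2): a_k - a_{k-1} - a_{k-2} = 0, i.e. a_k = a_{k-1} + a_{k-2}.
This is the Fibonacci-type recurrence shifted so that a_0 = a_1 = 1.
Iterating: a_0=1, a_1=1, a_2=2, a_3=3, a_4=5, a_5=8, a_6=13, a_7=21, a_8=34, a_9=55, ...
a_66 = 44945570212853.

44945570212853


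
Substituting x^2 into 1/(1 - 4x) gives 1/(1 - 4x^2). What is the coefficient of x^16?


The coefficient of x^(2m) in 1/(1 - 4x^2) is 4^m.
With n = 16 = 2*8, the coefficient is 4^8 = 65536.

65536


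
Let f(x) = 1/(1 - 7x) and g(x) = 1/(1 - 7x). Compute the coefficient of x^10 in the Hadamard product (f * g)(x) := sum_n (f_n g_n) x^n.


f has coefficients f_k = 7^k and g has coefficients g_k = 7^k, so the Hadamard product has coefficient (f*g)_k = 7^k * 7^k = 49^k.
For k = 10: 49^10 = 79792266297612001.

79792266297612001


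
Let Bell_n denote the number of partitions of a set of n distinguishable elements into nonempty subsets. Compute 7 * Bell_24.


Bell_24 can be computed from the Bell triangle or from Dobinski's identity Bell_n = (1/e) * sum_{k>=0} k^n / k!.
Computing Bell_24 = 445958869294805289.
Then 7 * 445958869294805289 = 3121712085063637023.

3121712085063637023


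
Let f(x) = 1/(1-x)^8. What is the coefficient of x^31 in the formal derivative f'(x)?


Differentiate: d/dx [ 1/(1-x)^r ] = r / (1-x)^(r+1).
Here r = 8, so f'(x) = 8 / (1-x)^9.
The expansion of 1/(1-x)^(r+1) has coefficient of x^n equal to C(n+r, r).
So the coefficient of x^31 in f'(x) is
8 * C(39, 8) = 8 * 61523748 = 492189984

492189984


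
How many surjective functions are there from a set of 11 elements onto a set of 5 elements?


By inclusion-exclusion on which target elements are missed, the number of surjections from an n-set onto a k-set is
surj(n, k) = sum_{j=0}^{k} (-1)^j C(k, j) (k - j)^n.
Equivalently surj(n, k) = k! * S(n, k), where S(n, k) is the Stirling number of the second kind.
For n = 11, k = 5:
S(11, 5) = 246730, so
surj = 5! * 246730 = 120 * 246730 = 29607600.

29607600


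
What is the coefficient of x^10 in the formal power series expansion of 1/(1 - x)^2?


The expansion 1/(1 - x)^r = sum_{k>=0} C(k + r - 1, r - 1) x^k follows from the multiset / negative-binomial theorem (or from repeated differentiation of the geometric series).
For r = 2 and k = 10:
C(11, 1) = 39916800 / (1 * 3628800) = 11.

11


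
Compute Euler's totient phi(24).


phi(n) counts integers in [1, n] coprime to n. Using the multiplicative formula phi(n) = n * prod_{p | n} (1 - 1/p):
24 = 2^3 * 3, so
phi(24) = 24 * (1 - 1/2) * (1 - 1/3) = 8.

8


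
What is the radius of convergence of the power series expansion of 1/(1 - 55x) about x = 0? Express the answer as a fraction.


Expanding 1/(1 - 55x) = sum_{k>=0} 55^k x^k, the series converges when |55x| < 1, i.e., |x| < 1/55.
So the radius of convergence is 1/55 = 1/55.

1/55


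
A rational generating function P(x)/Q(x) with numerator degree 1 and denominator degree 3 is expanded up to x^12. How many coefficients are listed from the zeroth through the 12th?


Expanding up to x^12 gives the coefficients for x^0, x^1, ..., x^12.
That is 12 + 1 = 13 coefficients in total.

13


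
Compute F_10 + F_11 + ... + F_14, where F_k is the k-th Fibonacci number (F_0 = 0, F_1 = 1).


Use the identity sum_{k=0}^{N} F_k = F_{N+2} - 1 (which follows from F_{k+2} - F_{k+1} = F_k). Then
sum_{k=10}^{14} F_k = (F_{16} - 1) - (F_{11} - 1) = F_{16} - F_{11}.
Computing: F_{16} = 987, F_{11} = 89, so
Sum = 987 - 89 = 898.

898


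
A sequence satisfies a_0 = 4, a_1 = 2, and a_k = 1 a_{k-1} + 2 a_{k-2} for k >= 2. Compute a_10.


The characteristic equation is t^2 - 1 t - 2 = 0, with roots r_1 = 2 and r_2 = -1 (so c_1 = r_1 + r_2, c_2 = -r_1 r_2 as required).
One can use the closed form a_n = A r_1^n + B r_2^n, but direct iteration is more reliable:
a_0 = 4, a_1 = 2, a_2 = 10, a_3 = 14, a_4 = 34, a_5 = 62, a_6 = 130, a_7 = 254, a_8 = 514, a_9 = 1022, a_10 = 2050.
So a_10 = 2050.

2050


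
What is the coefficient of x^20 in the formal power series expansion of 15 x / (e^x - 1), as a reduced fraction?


The exponential generating function for Bernoulli numbers is
x / (e^x - 1) = sum_{k>=0} B_k x^k / k!.
So the coefficient of x^20 in 15 x / (e^x - 1) is 15 B_20 / 20!.
Computing: B_20 = -174611/330, 20! = 2432902008176640000, giving
15 * -174611/330 / 2432902008176640000 = -174611/53523844179886080000.

-174611/53523844179886080000


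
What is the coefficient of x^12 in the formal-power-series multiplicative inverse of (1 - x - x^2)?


Let the inverse be f(x) = sum_{k>=0} a_k x^k. From f(x) * (1 - x - x^2) = 1 and matching coefficients:
 x^0: a_0 = 1.
 x^1: a_1 - a_0 = 0, so a_1 = 1.
 x^k (k >= 2): a_k - a_{k-1} - a_{k-2} = 0, i.e. a_k = a_{k-1} + a_{k-2}.
This is the Fibonacci-type recurrence shifted so that a_0 = a_1 = 1.
Iterating: a_0=1, a_1=1, a_2=2, a_3=3, a_4=5, a_5=8, a_6=13, a_7=21, a_8=34, a_9=55, ...
a_12 = 233.

233


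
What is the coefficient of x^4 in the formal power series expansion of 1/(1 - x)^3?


The expansion 1/(1 - x)^r = sum_{k>=0} C(k + r - 1, r - 1) x^k follows from the multiset / negative-binomial theorem (or from repeated differentiation of the geometric series).
For r = 3 and k = 4:
C(6, 2) = 720 / (2 * 24) = 15.

15


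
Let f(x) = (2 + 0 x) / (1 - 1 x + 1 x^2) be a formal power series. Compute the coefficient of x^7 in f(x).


Write f(x) = sum_{k>=0} a_k x^k. Multiplying both sides by 1 - 1 x + 1 x^2 gives
(1 - 1 x + 1 x^2) sum_{k>=0} a_k x^k = 2 + 0 x.
Matching coefficients:
 x^0: a_0 = 2
 x^1: a_1 - 1 a_0 = 0  =>  a_1 = 1*2 + 0 = 2
 x^k (k >= 2): a_k = 1 a_{k-1} - 1 a_{k-2}.
Iterating: a_2 = 0, a_3 = -2, a_4 = -2, a_5 = 0, a_6 = 2, a_7 = 2.
So the coefficient of x^7 is 2.

2


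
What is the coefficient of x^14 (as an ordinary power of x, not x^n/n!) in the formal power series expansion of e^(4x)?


The exponential series is e^y = sum_{k>=0} y^k / k!. Substituting y = 4x gives
e^(4x) = sum_{k>=0} 4^k x^k / k!.
So the coefficient of x^n is a^n/n! with a = 4, n = 14:
4^14 / 14! = 268435456/87178291200 = 131072/42567525

131072/42567525


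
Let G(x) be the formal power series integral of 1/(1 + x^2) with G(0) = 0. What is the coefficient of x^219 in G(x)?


1/(1 + x^2) = sum_{j>=0} (-1)^j x^(2j). Integrating termwise with G(0) = 0:
G(x) = sum_{j>=0} (-1)^j x^(2j+1) / (2j+1) = arctan(x).
Only odd powers are nonzero. For x^219 write 219 = 2*109 + 1, giving
(-1)^109 / 219 = -1/219 = -1/219.

-1/219


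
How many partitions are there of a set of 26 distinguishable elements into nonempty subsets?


Bell_26 can be computed from the Bell triangle or from Dobinski's identity Bell_n = (1/e) * sum_{k>=0} k^n / k!.
Computing Bell_26 = 49631246523618756274.

49631246523618756274


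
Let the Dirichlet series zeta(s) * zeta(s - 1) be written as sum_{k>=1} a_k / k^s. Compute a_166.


Convolution gives a_k = sum_{d | k} d * 1 = sum_{d | k} d = sigma(k), the sum of positive divisors of k.
For k = 166, the divisors are 1, 2, 83, 166, so
sigma(166) = 1 + 2 + 83 + 166 = 252.

252


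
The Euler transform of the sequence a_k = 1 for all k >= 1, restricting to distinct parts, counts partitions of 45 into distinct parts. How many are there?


Partitions of 45 into distinct parts can be computed via generating function.
Product (1+x)(1+x^2)(1+x^3)...
The coefficient of x^45 = 2048

2048


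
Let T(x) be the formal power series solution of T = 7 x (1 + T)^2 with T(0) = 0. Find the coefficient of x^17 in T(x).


Apply the Lagrange inversion formula: if T = 7 x * phi(T) with phi(t) = (1 + t)^2, then [x^n] T = 7^n * (1/n) [t^(n-1)] phi(t)^n = 7^n * (1/n) [t^(n-1)] (1 + t)^(2n) = 7^n * (1/n) C(2n, n-1).
Using the identity C(2n, n-1) = C(2n, n) * n / (n+1), the unscaled factor equals C(2n, n) / (n+1) = C_n, the n-th Catalan number.
For n = 17: C_17 = C(34, 17) / 18 = 2333606220/18 = 129644790.
With the 7^17 = 232630513987207 factor, the coefficient is 232630513987207 * 129644790 = 30159334133463514201530.

30159334133463514201530


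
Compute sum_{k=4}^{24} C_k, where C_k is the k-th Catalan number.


C_4 through C_24: 14, 42, 132, 429, 1430, 4862, 16796, 58786, 208012, 742900, 2674440, 9694845, 35357670, 129644790, 477638700, 1767263190, 6564120420, 24466267020, 91482563640, 343059613650, 1289904147324
Sum = 14 + 42 + 132 + 429 + 1430 + 4862 + 16796 + 58786 + 208012 + 742900 + 2674440 + 9694845 + 35357670 + 129644790 + 477638700 + 1767263190 + 6564120420 + 24466267020 + 91482563640 + 343059613650 + 1289904147324
= 1757900019092

1757900019092


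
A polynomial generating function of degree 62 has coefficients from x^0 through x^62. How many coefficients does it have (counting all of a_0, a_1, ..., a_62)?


A polynomial of degree 62 takes the form a_0 + a_1 x + ... + a_62 x^62.
The number of coefficients is 62 + 1 = 63.

63


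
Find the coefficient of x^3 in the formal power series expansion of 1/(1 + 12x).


Write 1/(1 + c x) = 1/(1 - (-c) x) and apply the geometric-series identity
1/(1 - y) = sum_{k>=0} y^k to get 1/(1 + c x) = sum_{k>=0} (-c)^k x^k.
So the coefficient of x^k is (-c)^k = (-1)^k * c^k.
Here c = 12 and k = 3:
(-12)^3 = -1 * 1728 = -1728

-1728


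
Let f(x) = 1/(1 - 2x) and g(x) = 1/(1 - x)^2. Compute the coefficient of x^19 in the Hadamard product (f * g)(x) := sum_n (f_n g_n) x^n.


f has coefficients f_k = 2^k. For g = 1/(1 - x)^2 the coefficient is g_k = C(k + 1, 1) = k + 1. The Hadamard coefficient is (f * g)_k = 2^k * (k + 1).
For k = 19: 2^19 * 20 = 524288 * 20 = 10485760.

10485760


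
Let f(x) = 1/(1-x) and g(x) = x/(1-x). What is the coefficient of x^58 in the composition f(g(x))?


First simplify the composition: f(g(x)) = 1/(1 - x/(1-x)) = (1-x)/((1-x) - x) = (1-x)/(1-2x).
Now extract the coefficient. Write (1-x)/(1-2x) = 1/(1-2x) - x/(1-2x).
The coefficient of x^n in 1/(1-2x) is 2^n, and in x/(1-2x) is 2^(n-1) (for n >= 1).
So the coefficient of x^58 is 2^58 - 2^57 = 288230376151711744 - 144115188075855872 = 144115188075855872.

144115188075855872


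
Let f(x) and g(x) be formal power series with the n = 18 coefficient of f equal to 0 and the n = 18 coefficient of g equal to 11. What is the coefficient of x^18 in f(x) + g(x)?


Addition of formal power series is termwise.
The coefficient of x^18 in f + g = 0 + 11
= 11

11


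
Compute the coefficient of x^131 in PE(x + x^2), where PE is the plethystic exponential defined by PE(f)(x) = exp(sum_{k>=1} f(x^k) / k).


With f(x) = x + x^2, the exponent is sum_{k>=1} (x^k + x^(2k)) / k = -ln(1 - x) - ln(1 - x^2). Exponentiating:
PE(x + x^2) = 1 / ((1 - x)(1 - x^2)).
This is the generating function for partitions of n into parts of size 1 or 2. The number of 2's can be any j in 0..65, and the rest are 1's, so
[x^131] = floor(131/2) + 1 = 66.

66


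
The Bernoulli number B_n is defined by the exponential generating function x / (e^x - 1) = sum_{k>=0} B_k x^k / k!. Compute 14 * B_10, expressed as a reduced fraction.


Bernoulli numbers can also be computed recursively via B_0 = 1 and sum_{j=0}^{m} C(m+1, j) B_j = 0 for m >= 1. Odd-index Bernoulli numbers vanish for k >= 3.
Computing B_10 = 5/66, so 14 * B_10 = 14 * 5/66 = 35/33.

35/33


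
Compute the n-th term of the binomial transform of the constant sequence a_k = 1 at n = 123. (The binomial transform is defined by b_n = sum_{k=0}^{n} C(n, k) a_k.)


With a_k = 1 for all k, b_n = sum_{k=0}^{n} C(n, k) = 2^n by the binomial theorem.
For n = 123: 2^123 = 10633823966279326983230456482242756608.

10633823966279326983230456482242756608


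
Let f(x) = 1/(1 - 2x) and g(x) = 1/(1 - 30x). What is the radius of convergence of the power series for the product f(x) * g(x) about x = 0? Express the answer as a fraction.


The radius of 1/(1 - 2x) is 1/2 (nearest singularity at x = 1/2), and the radius of 1/(1 - 30x) is 1/30.
The product f(x)*g(x) = 1/((1 - 2x)(1 - 30x)) has singularities at both 1/2 and 1/30, so its radius of convergence is the distance to the nearest one:
min(1/2, 1/30) = 1/30.

1/30


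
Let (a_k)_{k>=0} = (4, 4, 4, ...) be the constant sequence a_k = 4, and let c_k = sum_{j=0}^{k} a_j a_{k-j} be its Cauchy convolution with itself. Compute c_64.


Since a_j = 4 for all j >= 0, the convolution sum becomes
c_k = sum_{j=0}^{k} 4 * 4 = 16 * (k + 1).
Equivalently, the generating function of (a_k) is 4/(1 - x) and its square is 16/(1 - x)^2 = sum_{k>=0} 16(k + 1) x^k.
For k = 64: 16 * 65 = 1040.

1040


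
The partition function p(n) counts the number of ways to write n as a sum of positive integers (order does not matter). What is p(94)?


Using the generating function prod_{k>=1} 1/(1-x^k), we compute p(94).
By dynamic programming over parts 1 through 94:
p(94) = 92669720

92669720


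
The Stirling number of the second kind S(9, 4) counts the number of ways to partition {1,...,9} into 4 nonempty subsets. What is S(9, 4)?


Using the explicit formula S(n,k) = (1/k!) sum_{j=0}^{k} (-1)^(k-j) C(k,j) j^n:
S(9, 4) = 7770
Equivalently, S(n,k) is n! times the coefficient of x^n in the EGF (e^x - 1)^k / k!.

7770


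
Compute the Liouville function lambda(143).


The Liouville function is lambda(k) = (-1)^Omega(k), where Omega(k) counts the prime factors of k with multiplicity.
Factoring: 143 = 11 * 13, so Omega(143) = 2.
lambda(143) = (-1)^2 = 1.

1


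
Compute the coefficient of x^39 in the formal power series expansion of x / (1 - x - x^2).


Let f(x) = sum_{k>=0} a_k x^k. Multiplying f(x) * (1 - x - x^2) = x and matching coefficients gives a_0 = 0, a_1 = 1, and a_k = a_{k-1} + a_{k-2} for k >= 2. These are the Fibonacci numbers F_k.
Iterating from F_0 = 0, F_1 = 1:
F_0=0, F_1=1, F_2=1, F_3=2, F_4=3, F_5=5, F_6=8, F_7=13, F_8=21, F_9=34, ...
F_39 = 63245986.

63245986


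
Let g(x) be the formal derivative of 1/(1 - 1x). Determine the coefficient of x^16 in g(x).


Differentiate termwise: d/dx sum_{k>=0} 1^k x^k = sum_{k>=1} k 1^k x^(k-1) = sum_{j>=0} (j+1) 1^(j+1) x^j.
Equivalently, d/dx [1/(1 - 1x)] = 1/(1 - 1x)^2.
For j = 16: 17 * 1^17 = 17 * 1 = 17.

17


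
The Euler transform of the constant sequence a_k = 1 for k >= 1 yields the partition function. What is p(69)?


The Euler transform converts the sequence a_k = 1 into the number of integer partitions.
Using the recurrence or dynamic programming:
p(69) = 3554345

3554345


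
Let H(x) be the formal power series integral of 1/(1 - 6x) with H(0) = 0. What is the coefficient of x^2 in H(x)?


1/(1 - 6x) = sum_{k>=0} 6^k x^k. Integrating termwise with H(0) = 0:
H(x) = sum_{k>=0} 6^k x^(k+1) / (k+1) = sum_{m>=1} 6^(m-1) x^m / m.
For m = 2: 6^1/2 = 6/2 = 3.

3


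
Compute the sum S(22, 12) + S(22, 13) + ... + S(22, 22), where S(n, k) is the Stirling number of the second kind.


By definition, S(n, k) counts partitions of an n-set into exactly k nonempty blocks.
Computing row n = 22 for k = 12..22:
S(22, k): 108823356051137, 22496861868481, 3295165281331, 345615943200, 26046574004, 1404142047, 53374629, 1389850, 23485, 231, 1
Sum = 134988504648396.

134988504648396


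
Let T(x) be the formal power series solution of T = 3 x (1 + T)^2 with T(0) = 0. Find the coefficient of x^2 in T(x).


Apply the Lagrange inversion formula: if T = 3 x * phi(T) with phi(t) = (1 + t)^2, then [x^n] T = 3^n * (1/n) [t^(n-1)] phi(t)^n = 3^n * (1/n) [t^(n-1)] (1 + t)^(2n) = 3^n * (1/n) C(2n, n-1).
Using the identity C(2n, n-1) = C(2n, n) * n / (n+1), the unscaled factor equals C(2n, n) / (n+1) = C_n, the n-th Catalan number.
For n = 2: C_2 = C(4, 2) / 3 = 6/3 = 2.
With the 3^2 = 9 factor, the coefficient is 9 * 2 = 18.

18


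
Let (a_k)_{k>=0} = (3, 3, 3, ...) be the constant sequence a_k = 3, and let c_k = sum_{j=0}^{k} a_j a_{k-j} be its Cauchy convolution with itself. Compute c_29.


Since a_j = 3 for all j >= 0, the convolution sum becomes
c_k = sum_{j=0}^{k} 3 * 3 = 9 * (k + 1).
Equivalently, the generating function of (a_k) is 3/(1 - x) and its square is 9/(1 - x)^2 = sum_{k>=0} 9(k + 1) x^k.
For k = 29: 9 * 30 = 270.

270


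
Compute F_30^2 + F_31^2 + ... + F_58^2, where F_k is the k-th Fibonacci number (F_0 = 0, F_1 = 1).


There is a standard identity sum_{k=0}^{N} F_k^2 = F_N * F_{N+1} (proved inductively from the telescoping relation F_k^2 = F_k F_{k+1} - F_{k-1} F_k). Then
sum_{k=30}^{58} F_k^2 = F_58 F_59 - F_29 F_30.
Computing: F_58 = 591286729879, F_59 = 956722026041, F_29 = 514229, F_30 = 832040.
Sum = 591286729879 * 956722026041 - 514229 * 832040 = 565697038180566511681879.

565697038180566511681879


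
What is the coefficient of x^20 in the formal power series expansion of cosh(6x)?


The Maclaurin series is cosh(t) = sum_{m>=0} t^(2m) / (2m)!, so substituting t = 6x, only even powers of x are nonzero, with coefficient of x^(2m) equal to 6^(2m) / (2m)!.
For x^20 the coefficient is 6^20/20! = 3656158440062976/2432902008176640000 = 2125764/1414538125.

2125764/1414538125


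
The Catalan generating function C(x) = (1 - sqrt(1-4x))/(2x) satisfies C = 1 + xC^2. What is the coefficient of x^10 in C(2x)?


Substituting x -> 2x scales the n-th coefficient by 2^n, so [x^10] C(2x) = 2^10 * C_10.
C_10 = C(2*10, 10)/(11) = 184756/11 = 16796.
So 2^10 * 16796 = 1024 * 16796 = 17199104.

17199104


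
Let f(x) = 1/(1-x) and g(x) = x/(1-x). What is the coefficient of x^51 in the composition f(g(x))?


First simplify the composition: f(g(x)) = 1/(1 - x/(1-x)) = (1-x)/((1-x) - x) = (1-x)/(1-2x).
Now extract the coefficient. Write (1-x)/(1-2x) = 1/(1-2x) - x/(1-2x).
The coefficient of x^n in 1/(1-2x) is 2^n, and in x/(1-2x) is 2^(n-1) (for n >= 1).
So the coefficient of x^51 is 2^51 - 2^50 = 2251799813685248 - 1125899906842624 = 1125899906842624.

1125899906842624


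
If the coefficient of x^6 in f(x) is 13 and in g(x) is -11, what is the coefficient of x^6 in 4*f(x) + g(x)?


Scalar multiplication scales coefficients: 4 * 13 = 52.
Then add the g coefficient: 52 + -11
= 41

41


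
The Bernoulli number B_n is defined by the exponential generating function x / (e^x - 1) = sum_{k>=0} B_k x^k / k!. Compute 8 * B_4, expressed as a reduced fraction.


Bernoulli numbers can also be computed recursively via B_0 = 1 and sum_{j=0}^{m} C(m+1, j) B_j = 0 for m >= 1. Odd-index Bernoulli numbers vanish for k >= 3.
Computing B_4 = -1/30, so 8 * B_4 = 8 * -1/30 = -4/15.

-4/15


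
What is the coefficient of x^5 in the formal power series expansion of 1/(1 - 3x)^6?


The general identity 1/(1 - c x)^r = sum_{k>=0} c^k C(k + r - 1, r - 1) x^k follows by substituting y = c x into 1/(1 - y)^r = sum_{k>=0} C(k + r - 1, r - 1) y^k.
For c = 3, r = 6, k = 5:
3^5 * C(10, 5) = 243 * 252 = 61236.

61236


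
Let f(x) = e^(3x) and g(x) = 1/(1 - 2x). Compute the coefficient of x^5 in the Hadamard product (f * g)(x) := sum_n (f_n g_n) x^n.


Expanding: f_k = 3^k/k! (from e^(3x)) and g_k = 2^k (from 1/(1 - 2x)). So the Hadamard coefficient (f * g)_k = 3^k 2^k / k! = (6)^k / k!.
For k = 5: 6^5/5! = 7776/120 = 324/5.

324/5


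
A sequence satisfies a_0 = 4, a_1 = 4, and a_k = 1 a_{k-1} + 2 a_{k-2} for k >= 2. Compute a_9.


The characteristic equation is t^2 - 1 t - 2 = 0, with roots r_1 = 2 and r_2 = -1 (so c_1 = r_1 + r_2, c_2 = -r_1 r_2 as required).
One can use the closed form a_n = A r_1^n + B r_2^n, but direct iteration is more reliable:
a_0 = 4, a_1 = 4, a_2 = 12, a_3 = 20, a_4 = 44, a_5 = 84, a_6 = 172, a_7 = 340, a_8 = 684, a_9 = 1364.
So a_9 = 1364.

1364


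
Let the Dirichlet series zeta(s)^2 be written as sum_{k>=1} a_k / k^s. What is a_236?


The Dirichlet convolution of the constant function 1 with itself gives (1 * 1)(k) = sum_{d | k} 1 = d(k), the number of positive divisors of k.
Since zeta(s) = sum_{k>=1} 1/k^s, we have zeta(s)^2 = sum_{k>=1} d(k)/k^s, so a_k = d(k).
For k = 236: the divisors are 1, 2, 4, 59, 118, 236.
Count = 6.

6


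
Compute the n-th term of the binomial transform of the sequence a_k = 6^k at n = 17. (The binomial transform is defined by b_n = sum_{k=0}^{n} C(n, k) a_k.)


With a_k = 6^k, b_n = sum_{k=0}^{n} C(n, k) 6^k = (1 + 6)^n by the binomial theorem.
For n = 17: (1 + 6)^17 = 7^17 = 232630513987207.

232630513987207


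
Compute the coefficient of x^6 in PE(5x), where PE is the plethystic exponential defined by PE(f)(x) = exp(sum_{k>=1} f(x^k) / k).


With f(x) = 5x, the exponent is sum_{k>=1} 5 x^k / k = 5 * (-ln(1 - x)). Exponentiating:
PE(5x) = exp(-5 ln(1 - x)) = 1/(1 - x)^5.
By the negative binomial expansion, [x^n] 1/(1 - x)^5 = C(n + 4, 4).
For n = 6: C(10, 4) = 210.

210


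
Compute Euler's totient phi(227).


phi(n) counts integers in [1, n] coprime to n. Using the multiplicative formula phi(n) = n * prod_{p | n} (1 - 1/p):
227 = 227, so
phi(227) = 227 * (1 - 1/227) = 226.

226


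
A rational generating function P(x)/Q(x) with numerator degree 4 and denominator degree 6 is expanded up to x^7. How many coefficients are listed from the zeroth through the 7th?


Expanding up to x^7 gives the coefficients for x^0, x^1, ..., x^7.
That is 7 + 1 = 8 coefficients in total.

8


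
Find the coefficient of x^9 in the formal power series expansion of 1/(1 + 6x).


Write 1/(1 + c x) = 1/(1 - (-c) x) and apply the geometric-series identity
1/(1 - y) = sum_{k>=0} y^k to get 1/(1 + c x) = sum_{k>=0} (-c)^k x^k.
So the coefficient of x^k is (-c)^k = (-1)^k * c^k.
Here c = 6 and k = 9:
(-6)^9 = -1 * 10077696 = -10077696

-10077696


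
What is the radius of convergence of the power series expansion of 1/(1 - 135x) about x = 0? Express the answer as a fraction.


Expanding 1/(1 - 135x) = sum_{k>=0} 135^k x^k, the series converges when |135x| < 1, i.e., |x| < 1/135.
So the radius of convergence is 1/135 = 1/135.

1/135


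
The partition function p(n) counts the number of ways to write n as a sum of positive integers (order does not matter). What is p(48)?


Using the generating function prod_{k>=1} 1/(1-x^k), we compute p(48).
By dynamic programming over parts 1 through 48:
p(48) = 147273

147273


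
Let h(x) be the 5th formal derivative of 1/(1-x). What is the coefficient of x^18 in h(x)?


Differentiating 5 times: d^5/dx^5 [1/(1-x)] = 5!/(1-x)^6.
The expansion 1/(1-x)^6 = sum_{k>=0} C(k+5, 5) x^k, so the coefficient of x^n in 5!/(1-x)^6 is 5! * C(n+5, 5).
For n = 18: 120 * C(23, 5) = 120 * 33649 = 4037880

4037880


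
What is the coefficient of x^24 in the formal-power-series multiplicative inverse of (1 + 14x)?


The inverse is 1/(1 + 14x). Apply the geometric identity 1/(1 - y) = sum_{k>=0} y^k with y = -14x:
1/(1 + 14x) = sum_{k>=0} (-14)^k x^k.
So the coefficient of x^24 is (-14)^24 = 3214199700417740936751087616.

3214199700417740936751087616


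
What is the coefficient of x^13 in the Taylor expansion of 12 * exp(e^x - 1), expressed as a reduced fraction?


exp(e^x - 1) = sum_{k>=0} Bell_k x^k / k!, where Bell_k is the k-th Bell number.
So the coefficient of x^13 is 12 * Bell_13 / 13!.
Computing: Bell_13 = 27644437 and 13! = 6227020800, giving
12 * 27644437/6227020800 = 27644437/518918400.

27644437/518918400


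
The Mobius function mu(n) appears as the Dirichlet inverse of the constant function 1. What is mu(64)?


64 has a squared prime factor, so mu(64) = 0.
Factorization reveals a repeated prime.

0


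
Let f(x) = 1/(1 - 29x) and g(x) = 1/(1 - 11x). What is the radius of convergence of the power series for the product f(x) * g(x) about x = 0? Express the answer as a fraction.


The radius of 1/(1 - 29x) is 1/29 (nearest singularity at x = 1/29), and the radius of 1/(1 - 11x) is 1/11.
The product f(x)*g(x) = 1/((1 - 29x)(1 - 11x)) has singularities at both 1/29 and 1/11, so its radius of convergence is the distance to the nearest one:
min(1/29, 1/11) = 1/29.

1/29


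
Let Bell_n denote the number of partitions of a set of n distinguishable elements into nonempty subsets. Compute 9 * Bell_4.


Bell_4 can be computed from the Bell triangle or from Dobinski's identity Bell_n = (1/e) * sum_{k>=0} k^n / k!.
Computing Bell_4 = 15.
Then 9 * 15 = 135.

135


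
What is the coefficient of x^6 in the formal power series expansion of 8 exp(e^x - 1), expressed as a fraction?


exp(e^x - 1) is the exponential generating function for the Bell numbers Bell_k: exp(e^x - 1) = sum_{k>=0} Bell_k x^k / k!.
So the coefficient of x^6 in 8 exp(e^x - 1) is 8 Bell_6 / 6!.
Computing: Bell_6 = 203 and 6! = 720, giving
8 * 203/720 = 203/90.

203/90


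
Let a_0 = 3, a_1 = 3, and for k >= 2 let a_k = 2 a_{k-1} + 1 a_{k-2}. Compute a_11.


Iterating the recurrence forward:
a_0 = 3
a_1 = 3
a_2 = 2*3 + 1*3 = 9
a_3 = 2*9 + 1*3 = 21
a_4 = 2*21 + 1*9 = 51
a_5 = 2*51 + 1*21 = 123
a_6 = 2*123 + 1*51 = 297
a_7 = 2*297 + 1*123 = 717
a_8 = 2*717 + 1*297 = 1731
a_9 = 2*1731 + 1*717 = 4179
a_10 = 2*4179 + 1*1731 = 10089
a_11 = 2*10089 + 1*4179 = 24357
So a_11 = 24357.

24357


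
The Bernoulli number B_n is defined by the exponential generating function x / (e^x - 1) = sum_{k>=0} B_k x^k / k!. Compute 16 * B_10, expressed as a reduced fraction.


Bernoulli numbers can also be computed recursively via B_0 = 1 and sum_{j=0}^{m} C(m+1, j) B_j = 0 for m >= 1. Odd-index Bernoulli numbers vanish for k >= 3.
Computing B_10 = 5/66, so 16 * B_10 = 16 * 5/66 = 40/33.

40/33


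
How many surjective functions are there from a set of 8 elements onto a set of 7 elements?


By inclusion-exclusion on which target elements are missed, the number of surjections from an n-set onto a k-set is
surj(n, k) = sum_{j=0}^{k} (-1)^j C(k, j) (k - j)^n.
Equivalently surj(n, k) = k! * S(n, k), where S(n, k) is the Stirling number of the second kind.
For n = 8, k = 7:
S(8, 7) = 28, so
surj = 7! * 28 = 5040 * 28 = 141120.

141120


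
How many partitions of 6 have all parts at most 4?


Using the generating function (1-x)^(-1)(1-x^2)^(-1)...(1-x^4)^(-1),
the coefficient of x^6 counts these restricted partitions.
Result = 9

9


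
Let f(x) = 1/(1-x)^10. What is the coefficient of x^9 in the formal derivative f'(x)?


Differentiate: d/dx [ 1/(1-x)^r ] = r / (1-x)^(r+1).
Here r = 10, so f'(x) = 10 / (1-x)^11.
The expansion of 1/(1-x)^(r+1) has coefficient of x^n equal to C(n+r, r).
So the coefficient of x^9 in f'(x) is
10 * C(19, 10) = 10 * 92378 = 923780

923780


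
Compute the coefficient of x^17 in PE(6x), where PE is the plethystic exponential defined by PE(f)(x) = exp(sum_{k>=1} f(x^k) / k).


With f(x) = 6x, the exponent is sum_{k>=1} 6 x^k / k = 6 * (-ln(1 - x)). Exponentiating:
PE(6x) = exp(-6 ln(1 - x)) = 1/(1 - x)^6.
By the negative binomial expansion, [x^n] 1/(1 - x)^6 = C(n + 5, 5).
For n = 17: C(22, 5) = 26334.

26334


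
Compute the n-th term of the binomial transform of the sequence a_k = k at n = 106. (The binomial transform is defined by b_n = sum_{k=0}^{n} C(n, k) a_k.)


With a_k = k, b_n = sum_{k=0}^{n} C(n, k) k. Using k * C(n, k) = n * C(n-1, k-1) gives b_n = n * sum_{k>=1} C(n-1, k-1) = n * 2^(n-1).
For n = 106: 106 * 2^105 = 106 * 40564819207303340847894502572032 = 4299870835974154129876817272635392.

4299870835974154129876817272635392


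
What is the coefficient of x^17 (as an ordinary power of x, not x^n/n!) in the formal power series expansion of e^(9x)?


The exponential series is e^y = sum_{k>=0} y^k / k!. Substituting y = 9x gives
e^(9x) = sum_{k>=0} 9^k x^k / k!.
So the coefficient of x^n is a^n/n! with a = 9, n = 17:
9^17 / 17! = 16677181699666569/355687428096000 = 22876792454961/487911424000

22876792454961/487911424000


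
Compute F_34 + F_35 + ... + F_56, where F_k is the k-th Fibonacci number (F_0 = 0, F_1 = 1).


Use the identity sum_{k=0}^{N} F_k = F_{N+2} - 1 (which follows from F_{k+2} - F_{k+1} = F_k). Then
sum_{k=34}^{56} F_k = (F_{58} - 1) - (F_{35} - 1) = F_{58} - F_{35}.
Computing: F_{58} = 591286729879, F_{35} = 9227465, so
Sum = 591286729879 - 9227465 = 591277502414.

591277502414


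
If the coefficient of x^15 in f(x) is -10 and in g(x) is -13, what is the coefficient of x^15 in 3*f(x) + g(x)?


Scalar multiplication scales coefficients: 3 * -10 = -30.
Then add the g coefficient: -30 + -13
= -43

-43
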